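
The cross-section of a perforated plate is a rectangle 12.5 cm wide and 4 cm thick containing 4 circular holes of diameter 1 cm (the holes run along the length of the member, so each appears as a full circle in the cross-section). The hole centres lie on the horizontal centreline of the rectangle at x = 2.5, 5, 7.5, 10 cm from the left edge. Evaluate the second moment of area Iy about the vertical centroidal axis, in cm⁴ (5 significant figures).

Iy ≈ 626.30 cm⁴

Treat the section as a set of non-overlapping primitives; coordinates are from the bounding-box lower-left.
Plate: 12.5 × 4, A = 50 cm², x = 6.25 cm, Ī = 651.0417 cm⁴.
Hole 1 (subtracted): ⌀1, A = 0.7853982 cm², x = 2.5 cm, Ī = 0.04908739 cm⁴.
Hole 2 (subtracted): ⌀1, A = 0.7853982 cm², x = 5 cm, Ī = 0.04908739 cm⁴.
Hole 3 (subtracted): ⌀1, A = 0.7853982 cm², x = 7.5 cm, Ī = 0.04908739 cm⁴.
Hole 4 (subtracted): ⌀1, A = 0.7853982 cm², x = 10 cm, Ī = 0.04908739 cm⁴.
By symmetry the centroid is at mid-width, x̄ = 6.25 cm.
Transfer each piece to the vertical centroidal axis using Ī + A·d² with d = x − 6.25:
  plate: d = 0 cm → contributes +651.0417 cm⁴
  hole 1: d = -3.75 cm → contributes −11.09375 cm⁴
  hole 2: d = -1.25 cm → contributes −1.276272 cm⁴
  hole 3: d = 1.25 cm → contributes −1.276272 cm⁴
  hole 4: d = 3.75 cm → contributes −11.09375 cm⁴
Total I = 626.3016 cm⁴.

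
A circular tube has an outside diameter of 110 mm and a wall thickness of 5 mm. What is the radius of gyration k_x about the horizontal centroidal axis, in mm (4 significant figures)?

Decompose the section into non-overlapping parts with the origin at the bottom-left of its bounding rectangle.
Outer circle: ⌀110, A = 9503.32 mm², y = 55 mm, Ī = 7 186 884 mm⁴.
Bore (subtracted): ⌀100, A = 7853.98 mm², y = 55 mm, Ī = 4 908 739 mm⁴.
By symmetry the centroid is at mid-height, ȳ = 55 mm.
All pieces are centred on the horizontal centroidal axis, so I = ΣĪ (holes subtracted) = 2 278 146 mm⁴.
Radius of gyration: k = √(I/A) = √(2 278 146 / 1649.34) = 37.1652 mm.

k_x ≈ 37.17 mm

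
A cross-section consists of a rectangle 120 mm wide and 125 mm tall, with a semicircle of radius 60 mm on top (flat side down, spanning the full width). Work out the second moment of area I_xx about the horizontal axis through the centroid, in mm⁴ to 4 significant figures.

Treat the section as a set of non-overlapping primitives; coordinates are from the bounding-box lower-left.
Rectangular body: 120 × 125, A = 15 000 mm², y = 62.5 mm, Ī = 19 531 250 mm⁴.
Semicircular cap: semicircle r = 60, A = 5654.87 mm², y = 150.465 mm, Ī = 1 422 450 mm⁴.
Centroid: ȳ = ΣA·y / ΣA = 86.5829 mm.
Transfer each piece to the horizontal axis through the centroid using Ī + A·d² with d = y − 86.5829:
  rectangular body: d = -24.0829 mm → contributes +28 231 044 mm⁴
  semicircular cap: d = 63.8819 mm → contributes +24 499 370 mm⁴
Total I = 52 730 414 mm⁴.

I_xx ≈ 5.273 × 10⁷ mm⁴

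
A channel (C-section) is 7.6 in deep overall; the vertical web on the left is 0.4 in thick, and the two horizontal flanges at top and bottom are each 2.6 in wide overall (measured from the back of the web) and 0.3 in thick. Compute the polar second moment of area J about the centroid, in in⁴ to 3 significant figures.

J ≈ 34.4 in⁴

Split into non-overlapping primitives; take the origin at the lower-left of the bounding box.
Web: 0.4 × 7.6, A = 3.04 in², y = 3.8 in, Ī = 14.633 in⁴.
Top flange (beyond web): 2.2 × 0.3, A = 0.66 in², y = 7.45 in, Ī = 0.00495 in⁴.
Bottom flange (beyond web): 2.2 × 0.3, A = 0.66 in², y = 0.15 in, Ī = 0.00495 in⁴.
By symmetry the centroid is at mid-height, ȳ = 3.8 in.
Transfer each piece to the centroidal x-axis using Ī + A·d² with d = y − 3.8:
  web: d = 0 in → contributes +14.633 in⁴
  top flange (beyond web): d = 3.65 in → contributes +8.7978 in⁴
  bottom flange (beyond web): d = -3.65 in → contributes +8.7978 in⁴
Total I = 32.228 in⁴.
For the y-axis: x̄ = 0.59358 in.
Repeating about the centroidal y-axis gives I_y = 2.1284 in⁴.
Polar second moment: J = I_x + I_y = 34.356 in⁴.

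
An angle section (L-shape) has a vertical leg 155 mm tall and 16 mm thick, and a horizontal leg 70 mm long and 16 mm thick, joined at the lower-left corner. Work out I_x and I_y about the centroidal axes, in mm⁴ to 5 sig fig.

Treat the section as a set of non-overlapping primitives; coordinates are from the bounding-box lower-left.
Vertical leg: 16 × 155, A = 2 480 mm², y = 77.5 mm, Ī = 4 965 167 mm⁴.
Horizontal leg (remainder): 54 × 16, A = 864 mm², y = 8 mm, Ī = 18 432 mm⁴.
Centroid: ȳ = ΣA·y / ΣA = 59.54306 mm.
Transfer each piece to the centroidal x-axis using Ī + A·d² with d = y − 59.54306:
  vertical leg: d = 17.95694 mm → contributes +5 764 847 mm⁴
  horizontal leg (remainder): d = -51.54306 mm → contributes +2 313 810 mm⁴
Total I = 8 078 656 mm⁴.
For the y-axis: x̄ = 17.04306 mm.
Repeating about the centroidal y-axis gives I_y = 1 047 796 mm⁴.

I_x ≈ 8.0787 × 10⁶ mm⁴, I_y ≈ 1.0478 × 10⁶ mm⁴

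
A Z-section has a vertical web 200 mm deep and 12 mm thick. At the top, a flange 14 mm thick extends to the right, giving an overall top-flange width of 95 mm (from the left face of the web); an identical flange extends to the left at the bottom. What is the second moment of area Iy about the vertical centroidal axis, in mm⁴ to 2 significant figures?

Iy ≈ 6.6 × 10⁶ mm⁴

Decompose the section into non-overlapping parts with the origin at the bottom-left of its bounding rectangle.
Web: 12 × 200, A = 2 400 mm², x = 89 mm, Ī = 28 800 mm⁴.
Top flange (beyond web): 83 × 14, A = 1 162 mm², x = 136.5 mm, Ī = 667 085 mm⁴.
Bottom flange (beyond web): 83 × 14, A = 1 162 mm², x = 41.5 mm, Ī = 667 085 mm⁴.
Centroid: x̄ = ΣA·x / ΣA = 89 mm.
Transfer each piece to the vertical centroidal axis using Ī + A·d² with d = x − 89:
  web: d = 0 mm → contributes +28 800 mm⁴
  top flange (beyond web): d = 47.5 mm → contributes +3 288 847 mm⁴
  bottom flange (beyond web): d = -47.5 mm → contributes +3 288 847 mm⁴
Total I = 6 606 495 mm⁴.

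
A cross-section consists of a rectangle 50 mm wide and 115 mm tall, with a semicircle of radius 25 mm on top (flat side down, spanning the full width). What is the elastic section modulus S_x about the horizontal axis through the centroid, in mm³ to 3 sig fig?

S_x ≈ 1.42 × 10⁵ mm³

Split into non-overlapping primitives; take the origin at the lower-left of the bounding box.
Rectangular body: 50 × 115, A = 5 750 mm², y = 57.5 mm, Ī = 6 336 979 mm⁴.
Semicircular cap: semicircle r = 25, A = 981.75 mm², y = 125.61 mm, Ī = 42 874 mm⁴.
Centroid: ȳ = ΣA·y / ΣA = 67.433 mm.
Transfer each piece to the horizontal axis through the centroid using Ī + A·d² with d = y − 67.433:
  rectangular body: d = -9.9331 mm → contributes +6 904 312 mm⁴
  semicircular cap: d = 58.177 mm → contributes +3 365 687 mm⁴
Total I = 10 269 999 mm⁴.
Extreme fibre distance c = 72.567 mm; S = I/c = 141 525 mm³.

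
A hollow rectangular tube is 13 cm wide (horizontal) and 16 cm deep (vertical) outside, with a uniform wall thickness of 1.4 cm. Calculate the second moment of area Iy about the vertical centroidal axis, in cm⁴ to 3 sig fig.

Treat the section as a set of non-overlapping primitives; coordinates are from the bounding-box lower-left.
Outer rectangle: 13 × 16, A = 208 cm², x = 6.5 cm, Ī = 2929.3 cm⁴.
Inner void (subtracted): 10.2 × 13.2, A = 134.64 cm², x = 6.5 cm, Ī = 1167.3 cm⁴.
By symmetry the centroid is at mid-width, x̄ = 6.5 cm.
All pieces are centred on the vertical centroidal axis, so I = ΣĪ (holes subtracted) = 1 762 cm⁴.

Iy ≈ 1760 cm⁴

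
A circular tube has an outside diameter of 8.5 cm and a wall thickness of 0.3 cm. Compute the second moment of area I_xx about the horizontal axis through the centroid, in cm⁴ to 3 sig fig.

I_xx ≈ 65.0 cm⁴

Treat the section as a set of non-overlapping primitives; coordinates are from the bounding-box lower-left.
Outer circle: ⌀8.5, A = 56.745 cm², y = 4.25 cm, Ī = 256.24 cm⁴.
Bore (subtracted): ⌀7.9, A = 49.017 cm², y = 4.25 cm, Ī = 191.2 cm⁴.
By symmetry the centroid is at mid-height, ȳ = 4.25 cm.
All pieces are centred on the horizontal axis through the centroid, so I = ΣĪ (holes subtracted) = 65.043 cm⁴.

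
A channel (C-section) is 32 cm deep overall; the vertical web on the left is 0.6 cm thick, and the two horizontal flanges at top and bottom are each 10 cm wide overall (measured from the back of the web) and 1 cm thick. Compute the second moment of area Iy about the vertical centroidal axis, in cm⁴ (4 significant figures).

Decompose the section into non-overlapping parts with the origin at the bottom-left of its bounding rectangle.
Web: 0.6 × 32, A = 19.2 cm², x = 0.3 cm, Ī = 0.576 cm⁴.
Top flange (beyond web): 9.4 × 1, A = 9.4 cm², x = 5.3 cm, Ī = 69.2153 cm⁴.
Bottom flange (beyond web): 9.4 × 1, A = 9.4 cm², x = 5.3 cm, Ī = 69.2153 cm⁴.
Centroid: x̄ = ΣA·x / ΣA = 2.77368 cm.
Transfer each piece to the vertical centroidal axis using Ī + A·d² with d = x − 2.77368:
  web: d = -2.47368 cm → contributes +118.063 cm⁴
  top flange (beyond web): d = 2.52632 cm → contributes +129.209 cm⁴
  bottom flange (beyond web): d = 2.52632 cm → contributes +129.209 cm⁴
Total I = 376.48 cm⁴.

Iy ≈ 376.5 cm⁴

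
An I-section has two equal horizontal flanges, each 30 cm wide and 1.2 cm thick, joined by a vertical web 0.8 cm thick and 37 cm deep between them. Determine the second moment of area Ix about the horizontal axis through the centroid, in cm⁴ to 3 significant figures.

Split into non-overlapping primitives; take the origin at the lower-left of the bounding box.
Bottom flange: 30 × 1.2, A = 36 cm², y = 0.6 cm, Ī = 4.32 cm⁴.
Web: 0.8 × 37, A = 29.6 cm², y = 19.7 cm, Ī = 3376.9 cm⁴.
Top flange: 30 × 1.2, A = 36 cm², y = 38.8 cm, Ī = 4.32 cm⁴.
By symmetry the centroid is at mid-height, ȳ = 19.7 cm.
Transfer each piece to the horizontal axis through the centroid using Ī + A·d² with d = y − 19.7:
  bottom flange: d = -19.1 cm → contributes +13 137 cm⁴
  web: d = 0 cm → contributes +3376.9 cm⁴
  top flange: d = 19.1 cm → contributes +13 137 cm⁴
Total I = 29 652 cm⁴.

Ix ≈ 2.97 × 10⁴ cm⁴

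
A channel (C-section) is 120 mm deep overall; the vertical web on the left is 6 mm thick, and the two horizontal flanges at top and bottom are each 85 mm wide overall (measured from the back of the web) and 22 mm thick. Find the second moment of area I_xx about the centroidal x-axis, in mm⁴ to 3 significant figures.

Treat the section as a set of non-overlapping primitives; coordinates are from the bounding-box lower-left.
Web: 6 × 120, A = 720 mm², y = 60 mm, Ī = 864 000 mm⁴.
Top flange (beyond web): 79 × 22, A = 1 738 mm², y = 109 mm, Ī = 70 099 mm⁴.
Bottom flange (beyond web): 79 × 22, A = 1 738 mm², y = 11 mm, Ī = 70 099 mm⁴.
By symmetry the centroid is at mid-height, ȳ = 60 mm.
Transfer each piece to the centroidal x-axis using Ī + A·d² with d = y − 60:
  web: d = 0 mm → contributes +864 000 mm⁴
  top flange (beyond web): d = 49 mm → contributes +4 243 037 mm⁴
  bottom flange (beyond web): d = -49 mm → contributes +4 243 037 mm⁴
Total I = 9 350 075 mm⁴.

I_xx ≈ 9.35 × 10⁶ mm⁴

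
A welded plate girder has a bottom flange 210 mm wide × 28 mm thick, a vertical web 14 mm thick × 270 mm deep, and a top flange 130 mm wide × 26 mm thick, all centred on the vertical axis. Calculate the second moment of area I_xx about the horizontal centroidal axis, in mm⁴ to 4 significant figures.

Treat the section as a set of non-overlapping primitives; coordinates are from the bounding-box lower-left.
Bottom plate: 210 × 28, A = 5 880 mm², y = 14 mm, Ī = 384 160 mm⁴.
Web plate: 14 × 270, A = 3 780 mm², y = 163 mm, Ī = 22 963 500 mm⁴.
Top plate: 130 × 26, A = 3 380 mm², y = 311 mm, Ī = 190 407 mm⁴.
Centroid: ȳ = ΣA·y / ΣA = 134.175 mm.
Transfer each piece to the horizontal centroidal axis using Ī + A·d² with d = y − 134.175:
  bottom plate: d = -120.175 mm → contributes +85 303 083 mm⁴
  web plate: d = 28.8252 mm → contributes +26 104 262 mm⁴
  top plate: d = 176.825 mm → contributes +105 873 323 mm⁴
Total I = 217 280 668 mm⁴.

I_xx ≈ 2.173 × 10⁸ mm⁴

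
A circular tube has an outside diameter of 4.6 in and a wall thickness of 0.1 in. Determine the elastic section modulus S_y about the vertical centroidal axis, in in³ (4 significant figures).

S_y ≈ 1.557 in³

Split into non-overlapping primitives; take the origin at the lower-left of the bounding box.
Outer circle: ⌀4.6, A = 16.619 in², x = 2.3 in, Ī = 21.9787 in⁴.
Bore (subtracted): ⌀4.4, A = 15.2053 in², x = 2.3 in, Ī = 18.3984 in⁴.
By symmetry the centroid is at mid-width, x̄ = 2.3 in.
All pieces are centred on the vertical centroidal axis, so I = ΣĪ (holes subtracted) = 3.58024 in⁴.
Extreme fibre distance c = 2.3 in; S = I/c = 1.55663 in³.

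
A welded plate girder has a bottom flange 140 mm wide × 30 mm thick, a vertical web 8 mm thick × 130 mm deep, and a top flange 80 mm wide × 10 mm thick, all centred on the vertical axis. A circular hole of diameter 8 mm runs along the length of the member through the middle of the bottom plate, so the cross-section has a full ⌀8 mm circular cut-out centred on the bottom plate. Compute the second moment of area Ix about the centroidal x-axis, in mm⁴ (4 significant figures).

Ix ≈ 1.955 × 10⁷ mm⁴

Treat the section as a set of non-overlapping primitives; coordinates are from the bounding-box lower-left.
Bottom plate: 140 × 30, A = 4 200 mm², y = 15 mm, Ī = 315 000 mm⁴.
Web plate: 8 × 130, A = 1 040 mm², y = 95 mm, Ī = 1 464 667 mm⁴.
Top plate: 80 × 10, A = 800 mm², y = 165 mm, Ī = 6666.67 mm⁴.
Hole (subtracted): ⌀8, A = 50.2655 mm², y = 15 mm, Ī = 201.062 mm⁴.
Centroid: ȳ = ΣA·y / ΣA = 48.9247 mm.
Transfer each piece to the centroidal x-axis using Ī + A·d² with d = y − 48.9247:
  bottom plate: d = -33.9247 mm → contributes +5 148 721 mm⁴
  web plate: d = 46.0753 mm → contributes +3 672 516 mm⁴
  top plate: d = 116.075 mm → contributes +10 785 445 mm⁴
  hole: d = -33.9247 mm → contributes −58050.9 mm⁴
Total I = 19 548 631 mm⁴.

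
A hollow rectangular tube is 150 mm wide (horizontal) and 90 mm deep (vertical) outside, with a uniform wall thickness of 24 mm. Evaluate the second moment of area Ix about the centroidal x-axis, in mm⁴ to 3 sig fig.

Ix ≈ 8.48 × 10⁶ mm⁴

Break the section into simple shapes (no overlaps), measuring from the bottom-left corner of the bounding box.
Outer rectangle: 150 × 90, A = 13 500 mm², y = 45 mm, Ī = 9 112 500 mm⁴.
Inner void (subtracted): 102 × 42, A = 4 284 mm², y = 45 mm, Ī = 629 748 mm⁴.
By symmetry the centroid is at mid-height, ȳ = 45 mm.
All pieces are centred on the centroidal x-axis, so I = ΣĪ (holes subtracted) = 8 482 752 mm⁴.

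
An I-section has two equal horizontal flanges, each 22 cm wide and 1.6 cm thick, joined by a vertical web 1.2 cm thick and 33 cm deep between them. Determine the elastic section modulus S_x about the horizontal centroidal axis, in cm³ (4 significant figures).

S_x ≈ 1363 cm³

Break the section into simple shapes (no overlaps), measuring from the bottom-left corner of the bounding box.
Bottom flange: 22 × 1.6, A = 35.2 cm², y = 0.8 cm, Ī = 7.50933 cm⁴.
Web: 1.2 × 33, A = 39.6 cm², y = 18.1 cm, Ī = 3593.7 cm⁴.
Top flange: 22 × 1.6, A = 35.2 cm², y = 35.4 cm, Ī = 7.50933 cm⁴.
By symmetry the centroid is at mid-height, ȳ = 18.1 cm.
Transfer each piece to the horizontal centroidal axis using Ī + A·d² with d = y − 18.1:
  bottom flange: d = -17.3 cm → contributes +10542.5 cm⁴
  web: d = 0 cm → contributes +3593.7 cm⁴
  top flange: d = 17.3 cm → contributes +10542.5 cm⁴
Total I = 24678.7 cm⁴.
Extreme fibre distance c = 18.1 cm; S = I/c = 1363.47 cm³.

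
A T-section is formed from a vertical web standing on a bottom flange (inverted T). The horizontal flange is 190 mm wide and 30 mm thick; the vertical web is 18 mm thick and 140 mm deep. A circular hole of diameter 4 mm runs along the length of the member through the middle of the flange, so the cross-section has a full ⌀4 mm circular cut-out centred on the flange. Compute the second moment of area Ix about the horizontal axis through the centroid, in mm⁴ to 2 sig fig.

Decompose the section into non-overlapping parts with the origin at the bottom-left of its bounding rectangle.
Flange: 190 × 30, A = 5 700 mm², y = 15 mm, Ī = 427 500 mm⁴.
Web: 18 × 140, A = 2 520 mm², y = 100 mm, Ī = 4 116 000 mm⁴.
Hole (subtracted): ⌀4, A = 12.57 mm², y = 15 mm, Ī = 12.57 mm⁴.
Centroid: ȳ = ΣA·y / ΣA = 41.1 mm.
Transfer each piece to the horizontal axis through the centroid using Ī + A·d² with d = y − 41.1:
  flange: d = -26.1 mm → contributes +4 309 889 mm⁴
  web: d = 58.9 mm → contributes +12 858 916 mm⁴
  hole: d = -26.1 mm → contributes −8 572 mm⁴
Total I = 17 160 233 mm⁴.

Ix ≈ 1.7 × 10⁷ mm⁴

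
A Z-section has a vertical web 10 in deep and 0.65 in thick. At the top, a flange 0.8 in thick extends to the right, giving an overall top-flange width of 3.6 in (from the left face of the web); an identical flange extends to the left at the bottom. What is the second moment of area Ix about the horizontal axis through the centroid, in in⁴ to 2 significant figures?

Break the section into simple shapes (no overlaps), measuring from the bottom-left corner of the bounding box.
Web: 0.65 × 10, A = 6.5 in², y = 5 in, Ī = 54.17 in⁴.
Top flange (beyond web): 2.95 × 0.8, A = 2.36 in², y = 9.6 in, Ī = 0.1259 in⁴.
Bottom flange (beyond web): 2.95 × 0.8, A = 2.36 in², y = 0.4 in, Ī = 0.1259 in⁴.
Centroid: ȳ = ΣA·y / ΣA = 5 in.
Transfer each piece to the horizontal axis through the centroid using Ī + A·d² with d = y − 5:
  web: d = 0 in → contributes +54.17 in⁴
  top flange (beyond web): d = 4.6 in → contributes +50.06 in⁴
  bottom flange (beyond web): d = -4.6 in → contributes +50.06 in⁴
Total I = 154.3 in⁴.

Ix ≈ 150 in⁴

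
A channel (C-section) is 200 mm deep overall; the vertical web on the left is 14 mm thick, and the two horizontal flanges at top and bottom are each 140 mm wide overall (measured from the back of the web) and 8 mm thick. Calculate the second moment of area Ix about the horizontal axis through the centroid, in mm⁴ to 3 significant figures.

Split into non-overlapping primitives; take the origin at the lower-left of the bounding box.
Web: 14 × 200, A = 2 800 mm², y = 100 mm, Ī = 9 333 333 mm⁴.
Top flange (beyond web): 126 × 8, A = 1 008 mm², y = 196 mm, Ī = 5 376 mm⁴.
Bottom flange (beyond web): 126 × 8, A = 1 008 mm², y = 4 mm, Ī = 5 376 mm⁴.
By symmetry the centroid is at mid-height, ȳ = 100 mm.
Transfer each piece to the horizontal axis through the centroid using Ī + A·d² with d = y − 100:
  web: d = 0 mm → contributes +9 333 333 mm⁴
  top flange (beyond web): d = 96 mm → contributes +9 295 104 mm⁴
  bottom flange (beyond web): d = -96 mm → contributes +9 295 104 mm⁴
Total I = 27 923 541 mm⁴.

Ix ≈ 2.79 × 10⁷ mm⁴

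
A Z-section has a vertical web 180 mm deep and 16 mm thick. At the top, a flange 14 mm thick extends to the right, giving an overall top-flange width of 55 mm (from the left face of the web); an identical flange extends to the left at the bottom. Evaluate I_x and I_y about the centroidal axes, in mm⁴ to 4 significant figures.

Split into non-overlapping primitives; take the origin at the lower-left of the bounding box.
Web: 16 × 180, A = 2 880 mm², y = 90 mm, Ī = 7 776 000 mm⁴.
Top flange (beyond web): 39 × 14, A = 546 mm², y = 173 mm, Ī = 8 918 mm⁴.
Bottom flange (beyond web): 39 × 14, A = 546 mm², y = 7 mm, Ī = 8 918 mm⁴.
Centroid: ȳ = ΣA·y / ΣA = 90 mm.
Transfer each piece to the centroidal x-axis using Ī + A·d² with d = y − 90:
  web: d = 0 mm → contributes +7 776 000 mm⁴
  top flange (beyond web): d = 83 mm → contributes +3 770 312 mm⁴
  bottom flange (beyond web): d = -83 mm → contributes +3 770 312 mm⁴
Total I = 15 316 624 mm⁴.
For the y-axis: x̄ = 47 mm.
Repeating about the centroidal y-axis gives I_y = 1 025 676 mm⁴.

I_x ≈ 1.532 × 10⁷ mm⁴, I_y ≈ 1.026 × 10⁶ mm⁴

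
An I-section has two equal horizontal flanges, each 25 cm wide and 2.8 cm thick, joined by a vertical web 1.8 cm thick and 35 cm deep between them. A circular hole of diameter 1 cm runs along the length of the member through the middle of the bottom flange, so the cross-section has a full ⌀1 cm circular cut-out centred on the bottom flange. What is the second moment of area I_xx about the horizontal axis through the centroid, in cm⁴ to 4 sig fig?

Treat the section as a set of non-overlapping primitives; coordinates are from the bounding-box lower-left.
Bottom flange: 25 × 2.8, A = 70 cm², y = 1.4 cm, Ī = 45.7333 cm⁴.
Web: 1.8 × 35, A = 63 cm², y = 20.3 cm, Ī = 6431.25 cm⁴.
Top flange: 25 × 2.8, A = 70 cm², y = 39.2 cm, Ī = 45.7333 cm⁴.
Hole (subtracted): ⌀1, A = 0.785398 cm², y = 1.4 cm, Ī = 0.0490874 cm⁴.
Centroid: ȳ = ΣA·y / ΣA = 20.3734 cm.
Transfer each piece to the horizontal axis through the centroid using Ī + A·d² with d = y − 20.3734:
  bottom flange: d = -18.9734 cm → contributes +25 245 cm⁴
  web: d = -0.0734073 cm → contributes +6431.59 cm⁴
  top flange: d = 18.8266 cm → contributes +24856.6 cm⁴
  hole: d = -18.9734 cm → contributes −282.785 cm⁴
Total I = 56250.4 cm⁴.

I_xx ≈ 5.625 × 10⁴ cm⁴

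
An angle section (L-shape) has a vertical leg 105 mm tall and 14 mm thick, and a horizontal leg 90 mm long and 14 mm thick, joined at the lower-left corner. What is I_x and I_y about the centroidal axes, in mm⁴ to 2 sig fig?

I_x ≈ 2.6 × 10⁶ mm⁴, I_y ≈ 1.8 × 10⁶ mm⁴

Break the section into simple shapes (no overlaps), measuring from the bottom-left corner of the bounding box.
Vertical leg: 14 × 105, A = 1 470 mm², y = 52.5 mm, Ī = 1 350 563 mm⁴.
Horizontal leg (remainder): 76 × 14, A = 1 064 mm², y = 7 mm, Ī = 17 379 mm⁴.
Centroid: ȳ = ΣA·y / ΣA = 33.4 mm.
Transfer each piece to the centroidal x-axis using Ī + A·d² with d = y − 33.4:
  vertical leg: d = 19.1 mm → contributes +1 887 112 mm⁴
  horizontal leg (remainder): d = -26.4 mm → contributes +758 665 mm⁴
Total I = 2 645 777 mm⁴.
For the y-axis: x̄ = 25.9 mm.
Repeating about the centroidal y-axis gives I_y = 1 786 055 mm⁴.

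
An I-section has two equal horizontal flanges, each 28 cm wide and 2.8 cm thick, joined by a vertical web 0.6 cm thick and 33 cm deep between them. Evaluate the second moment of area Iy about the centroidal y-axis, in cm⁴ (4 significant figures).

Iy ≈ 1.024 × 10⁴ cm⁴

Treat the section as a set of non-overlapping primitives; coordinates are from the bounding-box lower-left.
Bottom flange: 28 × 2.8, A = 78.4 cm², x = 14 cm, Ī = 5122.13 cm⁴.
Web: 0.6 × 33, A = 19.8 cm², x = 14 cm, Ī = 0.594 cm⁴.
Top flange: 28 × 2.8, A = 78.4 cm², x = 14 cm, Ī = 5122.13 cm⁴.
By symmetry the centroid is at mid-width, x̄ = 14 cm.
All pieces are centred on the centroidal y-axis, so I = ΣĪ = 10244.9 cm⁴.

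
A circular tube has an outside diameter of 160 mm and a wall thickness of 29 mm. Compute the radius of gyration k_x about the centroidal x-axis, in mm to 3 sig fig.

k_x ≈ 47.4 mm

Decompose the section into non-overlapping parts with the origin at the bottom-left of its bounding rectangle.
Outer circle: ⌀160, A = 20 106 mm², y = 80 mm, Ī = 32 169 909 mm⁴.
Bore (subtracted): ⌀102, A = 8171.3 mm², y = 80 mm, Ī = 5 313 376 mm⁴.
By symmetry the centroid is at mid-height, ȳ = 80 mm.
All pieces are centred on the centroidal x-axis, so I = ΣĪ (holes subtracted) = 26 856 532 mm⁴.
Radius of gyration: k = √(I/A) = √(26 856 532 / 11 935) = 47.437 mm.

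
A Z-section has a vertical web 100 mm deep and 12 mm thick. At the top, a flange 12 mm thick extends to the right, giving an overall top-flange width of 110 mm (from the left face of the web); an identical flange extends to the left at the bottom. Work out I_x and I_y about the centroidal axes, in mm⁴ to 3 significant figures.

I_x ≈ 5.58 × 10⁶ mm⁴, I_y ≈ 9.01 × 10⁶ mm⁴

Decompose the section into non-overlapping parts with the origin at the bottom-left of its bounding rectangle.
Web: 12 × 100, A = 1 200 mm², y = 50 mm, Ī = 1 000 000 mm⁴.
Top flange (beyond web): 98 × 12, A = 1 176 mm², y = 94 mm, Ī = 14 112 mm⁴.
Bottom flange (beyond web): 98 × 12, A = 1 176 mm², y = 6 mm, Ī = 14 112 mm⁴.
Centroid: ȳ = ΣA·y / ΣA = 50 mm.
Transfer each piece to the centroidal x-axis using Ī + A·d² with d = y − 50:
  web: d = 0 mm → contributes +1 000 000 mm⁴
  top flange (beyond web): d = 44 mm → contributes +2 290 848 mm⁴
  bottom flange (beyond web): d = -44 mm → contributes +2 290 848 mm⁴
Total I = 5 581 696 mm⁴.
For the y-axis: x̄ = 104 mm.
Repeating about the centroidal y-axis gives I_y = 9 011 584 mm⁴.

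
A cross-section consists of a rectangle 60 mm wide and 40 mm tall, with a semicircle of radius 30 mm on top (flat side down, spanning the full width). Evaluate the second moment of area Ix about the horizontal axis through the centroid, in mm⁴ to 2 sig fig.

Split into non-overlapping primitives; take the origin at the lower-left of the bounding box.
Rectangular body: 60 × 40, A = 2 400 mm², y = 20 mm, Ī = 320 000 mm⁴.
Semicircular cap: semicircle r = 30, A = 1 414 mm², y = 52.73 mm, Ī = 88 903 mm⁴.
Centroid: ȳ = ΣA·y / ΣA = 32.13 mm.
Transfer each piece to the horizontal axis through the centroid using Ī + A·d² with d = y − 32.13:
  rectangular body: d = -12.13 mm → contributes +673 342 mm⁴
  semicircular cap: d = 20.6 mm → contributes +688 754 mm⁴
Total I = 1 362 096 mm⁴.

Ix ≈ 1.4 × 10⁶ mm⁴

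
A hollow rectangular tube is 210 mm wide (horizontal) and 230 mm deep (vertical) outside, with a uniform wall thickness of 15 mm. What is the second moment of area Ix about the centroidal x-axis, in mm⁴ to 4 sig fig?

Break the section into simple shapes (no overlaps), measuring from the bottom-left corner of the bounding box.
Outer rectangle: 210 × 230, A = 48 300 mm², y = 115 mm, Ī = 212 922 500 mm⁴.
Inner void (subtracted): 180 × 200, A = 36 000 mm², y = 115 mm, Ī = 120 000 000 mm⁴.
By symmetry the centroid is at mid-height, ȳ = 115 mm.
All pieces are centred on the centroidal x-axis, so I = ΣĪ (holes subtracted) = 92 922 500 mm⁴.

Ix ≈ 9.292 × 10⁷ mm⁴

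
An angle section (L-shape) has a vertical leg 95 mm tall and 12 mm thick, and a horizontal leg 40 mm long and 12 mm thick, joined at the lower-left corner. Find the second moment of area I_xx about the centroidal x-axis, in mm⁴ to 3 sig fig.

I_xx ≈ 1.31 × 10⁶ mm⁴

Treat the section as a set of non-overlapping primitives; coordinates are from the bounding-box lower-left.
Vertical leg: 12 × 95, A = 1 140 mm², y = 47.5 mm, Ī = 857 375 mm⁴.
Horizontal leg (remainder): 28 × 12, A = 336 mm², y = 6 mm, Ī = 4 032 mm⁴.
Centroid: ȳ = ΣA·y / ΣA = 38.053 mm.
Transfer each piece to the centroidal x-axis using Ī + A·d² with d = y − 38.053:
  vertical leg: d = 9.4472 mm → contributes +959 119 mm⁴
  horizontal leg (remainder): d = -32.053 mm → contributes +349 233 mm⁴
Total I = 1 308 352 mm⁴.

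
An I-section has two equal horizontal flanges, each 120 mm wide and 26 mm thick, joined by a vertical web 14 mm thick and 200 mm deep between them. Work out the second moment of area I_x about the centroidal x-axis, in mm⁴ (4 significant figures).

Break the section into simple shapes (no overlaps), measuring from the bottom-left corner of the bounding box.
Bottom flange: 120 × 26, A = 3 120 mm², y = 13 mm, Ī = 175 760 mm⁴.
Web: 14 × 200, A = 2 800 mm², y = 126 mm, Ī = 9 333 333 mm⁴.
Top flange: 120 × 26, A = 3 120 mm², y = 239 mm, Ī = 175 760 mm⁴.
By symmetry the centroid is at mid-height, ȳ = 126 mm.
Transfer each piece to the centroidal x-axis using Ī + A·d² with d = y − 126:
  bottom flange: d = -113 mm → contributes +40 015 040 mm⁴
  web: d = 0 mm → contributes +9 333 333 mm⁴
  top flange: d = 113 mm → contributes +40 015 040 mm⁴
Total I = 89 363 413 mm⁴.

I_x ≈ 8.936 × 10⁷ mm⁴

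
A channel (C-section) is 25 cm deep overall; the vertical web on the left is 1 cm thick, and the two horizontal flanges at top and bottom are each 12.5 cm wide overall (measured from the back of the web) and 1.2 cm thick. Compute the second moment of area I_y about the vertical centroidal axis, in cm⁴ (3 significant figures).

Split into non-overlapping primitives; take the origin at the lower-left of the bounding box.
Web: 1 × 25, A = 25 cm², x = 0.5 cm, Ī = 2.0833 cm⁴.
Top flange (beyond web): 11.5 × 1.2, A = 13.8 cm², x = 6.75 cm, Ī = 152.09 cm⁴.
Bottom flange (beyond web): 11.5 × 1.2, A = 13.8 cm², x = 6.75 cm, Ī = 152.09 cm⁴.
Centroid: x̄ = ΣA·x / ΣA = 3.7795 cm.
Transfer each piece to the vertical centroidal axis using Ī + A·d² with d = x − 3.7795:
  web: d = -3.2795 cm → contributes +270.96 cm⁴
  top flange (beyond web): d = 2.9705 cm → contributes +273.86 cm⁴
  bottom flange (beyond web): d = 2.9705 cm → contributes +273.86 cm⁴
Total I = 818.68 cm⁴.

I_y ≈ 819 cm⁴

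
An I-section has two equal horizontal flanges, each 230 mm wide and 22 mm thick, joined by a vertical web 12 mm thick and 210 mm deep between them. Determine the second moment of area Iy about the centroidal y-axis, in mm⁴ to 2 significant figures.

Break the section into simple shapes (no overlaps), measuring from the bottom-left corner of the bounding box.
Bottom flange: 230 × 22, A = 5 060 mm², x = 115 mm, Ī = 22 306 167 mm⁴.
Web: 12 × 210, A = 2 520 mm², x = 115 mm, Ī = 30 240 mm⁴.
Top flange: 230 × 22, A = 5 060 mm², x = 115 mm, Ī = 22 306 167 mm⁴.
By symmetry the centroid is at mid-width, x̄ = 115 mm.
All pieces are centred on the centroidal y-axis, so I = ΣĪ = 44 642 573 mm⁴.

Iy ≈ 4.5 × 10⁷ mm⁴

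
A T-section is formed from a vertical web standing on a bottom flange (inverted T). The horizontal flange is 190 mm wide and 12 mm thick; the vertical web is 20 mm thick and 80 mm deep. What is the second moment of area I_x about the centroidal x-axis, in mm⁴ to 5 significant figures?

Break the section into simple shapes (no overlaps), measuring from the bottom-left corner of the bounding box.
Flange: 190 × 12, A = 2 280 mm², y = 6 mm, Ī = 27 360 mm⁴.
Web: 20 × 80, A = 1 600 mm², y = 52 mm, Ī = 853333.3 mm⁴.
Centroid: ȳ = ΣA·y / ΣA = 24.96907 mm.
Transfer each piece to the centroidal x-axis using Ī + A·d² with d = y − 24.96907:
  flange: d = -18.96907 mm → contributes +847762.6 mm⁴
  web: d = 27.03093 mm → contributes +2 022 407 mm⁴
Total I = 2 870 170 mm⁴.

I_x ≈ 2.8702 × 10⁶ mm⁴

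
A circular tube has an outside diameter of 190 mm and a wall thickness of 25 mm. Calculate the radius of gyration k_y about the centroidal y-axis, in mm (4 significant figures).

k_y ≈ 59.00 mm

Decompose the section into non-overlapping parts with the origin at the bottom-left of its bounding rectangle.
Outer circle: ⌀190, A = 28352.9 mm², x = 95 mm, Ī = 63 971 171 mm⁴.
Bore (subtracted): ⌀140, A = 15393.8 mm², x = 95 mm, Ī = 18 857 410 mm⁴.
By symmetry the centroid is at mid-width, x̄ = 95 mm.
All pieces are centred on the centroidal y-axis, so I = ΣĪ (holes subtracted) = 45 113 761 mm⁴.
Radius of gyration: k = √(I/A) = √(45 113 761 / 12959.1) = 59.0021 mm.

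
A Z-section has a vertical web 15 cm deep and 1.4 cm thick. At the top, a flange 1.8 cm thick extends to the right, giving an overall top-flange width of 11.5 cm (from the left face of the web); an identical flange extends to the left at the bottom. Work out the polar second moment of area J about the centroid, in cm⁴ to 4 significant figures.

J ≈ 3502 cm⁴

Break the section into simple shapes (no overlaps), measuring from the bottom-left corner of the bounding box.
Web: 1.4 × 15, A = 21 cm², y = 7.5 cm, Ī = 393.75 cm⁴.
Top flange (beyond web): 10.1 × 1.8, A = 18.18 cm², y = 14.1 cm, Ī = 4.9086 cm⁴.
Bottom flange (beyond web): 10.1 × 1.8, A = 18.18 cm², y = 0.9 cm, Ī = 4.9086 cm⁴.
Centroid: ȳ = ΣA·y / ΣA = 7.5 cm.
Transfer each piece to the centroidal x-axis using Ī + A·d² with d = y − 7.5:
  web: d = 0 cm → contributes +393.75 cm⁴
  top flange (beyond web): d = 6.6 cm → contributes +796.829 cm⁴
  bottom flange (beyond web): d = -6.6 cm → contributes +796.829 cm⁴
Total I = 1987.41 cm⁴.
For the y-axis: x̄ = 10.8 cm.
Repeating about the centroidal y-axis gives I_y = 1514.67 cm⁴.
Polar second moment: J = I_x + I_y = 3502.08 cm⁴.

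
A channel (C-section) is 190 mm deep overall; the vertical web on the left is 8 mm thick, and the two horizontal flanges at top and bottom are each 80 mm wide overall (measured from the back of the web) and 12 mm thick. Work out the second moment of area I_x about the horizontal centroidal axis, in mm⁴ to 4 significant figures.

I_x ≈ 1.828 × 10⁷ mm⁴

Split into non-overlapping primitives; take the origin at the lower-left of the bounding box.
Web: 8 × 190, A = 1 520 mm², y = 95 mm, Ī = 4 572 667 mm⁴.
Top flange (beyond web): 72 × 12, A = 864 mm², y = 184 mm, Ī = 10 368 mm⁴.
Bottom flange (beyond web): 72 × 12, A = 864 mm², y = 6 mm, Ī = 10 368 mm⁴.
By symmetry the centroid is at mid-height, ȳ = 95 mm.
Transfer each piece to the horizontal centroidal axis using Ī + A·d² with d = y − 95:
  web: d = 0 mm → contributes +4 572 667 mm⁴
  top flange (beyond web): d = 89 mm → contributes +6 854 112 mm⁴
  bottom flange (beyond web): d = -89 mm → contributes +6 854 112 mm⁴
Total I = 18 280 891 mm⁴.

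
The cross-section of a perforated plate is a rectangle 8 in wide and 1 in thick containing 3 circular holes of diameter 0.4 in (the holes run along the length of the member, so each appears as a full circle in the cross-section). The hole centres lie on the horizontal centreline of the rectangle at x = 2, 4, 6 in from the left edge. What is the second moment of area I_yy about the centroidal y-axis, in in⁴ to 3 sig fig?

Split into non-overlapping primitives; take the origin at the lower-left of the bounding box.
Plate: 8 × 1, A = 8 in², x = 4 in, Ī = 42.667 in⁴.
Hole 1 (subtracted): ⌀0.4, A = 0.12566 in², x = 2 in, Ī = 0.0012566 in⁴.
Hole 2 (subtracted): ⌀0.4, A = 0.12566 in², x = 4 in, Ī = 0.0012566 in⁴.
Hole 3 (subtracted): ⌀0.4, A = 0.12566 in², x = 6 in, Ī = 0.0012566 in⁴.
By symmetry the centroid is at mid-width, x̄ = 4 in.
Transfer each piece to the centroidal y-axis using Ī + A·d² with d = x − 4:
  plate: d = 0 in → contributes +42.667 in⁴
  hole 1: d = -2 in → contributes −0.50391 in⁴
  hole 2: d = 0 in → contributes −0.0012566 in⁴
  hole 3: d = 2 in → contributes −0.50391 in⁴
Total I = 41.658 in⁴.

I_yy ≈ 41.7 in⁴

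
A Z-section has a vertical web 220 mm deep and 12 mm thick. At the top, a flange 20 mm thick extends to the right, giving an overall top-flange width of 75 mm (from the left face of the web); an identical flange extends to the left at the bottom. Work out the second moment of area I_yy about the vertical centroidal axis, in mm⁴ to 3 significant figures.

I_yy ≈ 4.41 × 10⁶ mm⁴

Split into non-overlapping primitives; take the origin at the lower-left of the bounding box.
Web: 12 × 220, A = 2 640 mm², x = 69 mm, Ī = 31 680 mm⁴.
Top flange (beyond web): 63 × 20, A = 1 260 mm², x = 106.5 mm, Ī = 416 745 mm⁴.
Bottom flange (beyond web): 63 × 20, A = 1 260 mm², x = 31.5 mm, Ī = 416 745 mm⁴.
Centroid: x̄ = ΣA·x / ΣA = 69 mm.
Transfer each piece to the vertical centroidal axis using Ī + A·d² with d = x − 69:
  web: d = 0 mm → contributes +31 680 mm⁴
  top flange (beyond web): d = 37.5 mm → contributes +2 188 620 mm⁴
  bottom flange (beyond web): d = -37.5 mm → contributes +2 188 620 mm⁴
Total I = 4 408 920 mm⁴.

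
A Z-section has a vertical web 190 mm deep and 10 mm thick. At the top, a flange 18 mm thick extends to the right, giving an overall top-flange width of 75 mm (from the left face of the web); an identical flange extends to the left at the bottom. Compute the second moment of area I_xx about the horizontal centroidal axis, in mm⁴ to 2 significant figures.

I_xx ≈ 2.3 × 10⁷ mm⁴

Split into non-overlapping primitives; take the origin at the lower-left of the bounding box.
Web: 10 × 190, A = 1 900 mm², y = 95 mm, Ī = 5 715 833 mm⁴.
Top flange (beyond web): 65 × 18, A = 1 170 mm², y = 181 mm, Ī = 31 590 mm⁴.
Bottom flange (beyond web): 65 × 18, A = 1 170 mm², y = 9 mm, Ī = 31 590 mm⁴.
Centroid: ȳ = ΣA·y / ΣA = 95 mm.
Transfer each piece to the horizontal centroidal axis using Ī + A·d² with d = y − 95:
  web: d = 0 mm → contributes +5 715 833 mm⁴
  top flange (beyond web): d = 86 mm → contributes +8 684 910 mm⁴
  bottom flange (beyond web): d = -86 mm → contributes +8 684 910 mm⁴
Total I = 23 085 653 mm⁴.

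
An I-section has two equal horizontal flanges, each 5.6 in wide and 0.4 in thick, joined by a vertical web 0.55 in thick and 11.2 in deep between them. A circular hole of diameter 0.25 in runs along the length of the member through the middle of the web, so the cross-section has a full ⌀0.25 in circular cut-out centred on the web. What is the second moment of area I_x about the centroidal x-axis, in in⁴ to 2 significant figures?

Treat the section as a set of non-overlapping primitives; coordinates are from the bounding-box lower-left.
Bottom flange: 5.6 × 0.4, A = 2.24 in², y = 0.2 in, Ī = 0.02987 in⁴.
Web: 0.55 × 11.2, A = 6.16 in², y = 6 in, Ī = 64.39 in⁴.
Top flange: 5.6 × 0.4, A = 2.24 in², y = 11.8 in, Ī = 0.02987 in⁴.
Hole (subtracted): ⌀0.25, A = 0.04909 in², y = 6 in, Ī = 0.0001917 in⁴.
By symmetry the centroid is at mid-height, ȳ = 6 in.
Transfer each piece to the centroidal x-axis using Ī + A·d² with d = y − 6:
  bottom flange: d = -5.8 in → contributes +75.38 in⁴
  web: d = 0 in → contributes +64.39 in⁴
  top flange: d = 5.8 in → contributes +75.38 in⁴
  hole: d = 0 in → contributes −0.0001917 in⁴
Total I = 215.2 in⁴.

I_x ≈ 220 in⁴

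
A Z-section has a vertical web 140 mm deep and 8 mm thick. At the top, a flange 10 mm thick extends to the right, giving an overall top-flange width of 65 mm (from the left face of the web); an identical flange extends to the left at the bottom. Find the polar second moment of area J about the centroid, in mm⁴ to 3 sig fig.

Split into non-overlapping primitives; take the origin at the lower-left of the bounding box.
Web: 8 × 140, A = 1 120 mm², y = 70 mm, Ī = 1 829 333 mm⁴.
Top flange (beyond web): 57 × 10, A = 570 mm², y = 135 mm, Ī = 4 750 mm⁴.
Bottom flange (beyond web): 57 × 10, A = 570 mm², y = 5 mm, Ī = 4 750 mm⁴.
Centroid: ȳ = ΣA·y / ΣA = 70 mm.
Transfer each piece to the centroidal x-axis using Ī + A·d² with d = y − 70:
  web: d = 0 mm → contributes +1 829 333 mm⁴
  top flange (beyond web): d = 65 mm → contributes +2 413 000 mm⁴
  bottom flange (beyond web): d = -65 mm → contributes +2 413 000 mm⁴
Total I = 6 655 333 mm⁴.
For the y-axis: x̄ = 61 mm.
Repeating about the centroidal y-axis gives I_y = 1 518 753 mm⁴.
Polar second moment: J = I_x + I_y = 8 174 087 mm⁴.

J ≈ 8.17 × 10⁶ mm⁴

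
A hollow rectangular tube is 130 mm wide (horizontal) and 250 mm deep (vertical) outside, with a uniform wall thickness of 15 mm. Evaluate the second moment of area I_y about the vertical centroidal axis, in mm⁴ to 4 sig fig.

Decompose the section into non-overlapping parts with the origin at the bottom-left of its bounding rectangle.
Outer rectangle: 130 × 250, A = 32 500 mm², x = 65 mm, Ī = 45 770 833 mm⁴.
Inner void (subtracted): 100 × 220, A = 22 000 mm², x = 65 mm, Ī = 18 333 333 mm⁴.
By symmetry the centroid is at mid-width, x̄ = 65 mm.
All pieces are centred on the vertical centroidal axis, so I = ΣĪ (holes subtracted) = 27 437 500 mm⁴.

I_y ≈ 2.744 × 10⁷ mm⁴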